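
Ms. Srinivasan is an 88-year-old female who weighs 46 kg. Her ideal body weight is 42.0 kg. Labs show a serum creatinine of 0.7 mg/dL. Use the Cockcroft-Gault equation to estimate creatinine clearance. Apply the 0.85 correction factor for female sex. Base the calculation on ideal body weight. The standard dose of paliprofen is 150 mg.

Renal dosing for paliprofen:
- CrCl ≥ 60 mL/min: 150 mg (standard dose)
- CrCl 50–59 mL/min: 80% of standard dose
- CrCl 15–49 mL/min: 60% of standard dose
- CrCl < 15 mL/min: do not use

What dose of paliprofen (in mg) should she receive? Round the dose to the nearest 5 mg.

CrCl = (140 − 88) × 42 / (72 × 0.7) × 0.85 = 2184.0 / 50.40 × 0.85 ≈ 36.8 mL/min
CrCl ≈ 37 mL/min → bracket 15–49 mL/min.
60% of 150 mg = 90 mg

90 mg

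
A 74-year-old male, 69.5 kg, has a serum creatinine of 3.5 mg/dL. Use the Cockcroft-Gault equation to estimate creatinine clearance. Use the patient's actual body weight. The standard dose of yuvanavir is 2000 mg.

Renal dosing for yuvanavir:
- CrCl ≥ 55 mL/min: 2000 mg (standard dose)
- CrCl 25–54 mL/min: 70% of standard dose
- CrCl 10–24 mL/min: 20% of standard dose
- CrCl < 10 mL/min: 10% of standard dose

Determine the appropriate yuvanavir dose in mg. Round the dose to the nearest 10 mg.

400 mg

CrCl = (140 − 74) × 69.5 / (72 × 3.5) = 4587.0 / 252.00 ≈ 18.2 mL/min
CrCl ≈ 18 mL/min → bracket 10–24 mL/min.
20% of 2000 mg = 400 mg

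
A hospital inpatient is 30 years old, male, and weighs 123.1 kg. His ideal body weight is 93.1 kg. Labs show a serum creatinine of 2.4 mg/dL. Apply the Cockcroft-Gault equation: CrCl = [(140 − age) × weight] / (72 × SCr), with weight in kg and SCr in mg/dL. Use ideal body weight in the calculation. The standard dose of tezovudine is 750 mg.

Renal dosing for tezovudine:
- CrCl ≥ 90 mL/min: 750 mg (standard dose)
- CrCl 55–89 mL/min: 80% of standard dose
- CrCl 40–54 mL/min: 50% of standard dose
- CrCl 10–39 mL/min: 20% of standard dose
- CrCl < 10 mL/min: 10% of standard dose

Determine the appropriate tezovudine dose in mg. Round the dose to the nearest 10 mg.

CrCl = (140 − 30) × 93.1 / (72 × 2.4) = 10241.0 / 172.80 ≈ 59.3 mL/min
CrCl ≈ 59 mL/min → bracket 55–89 mL/min.
80% of 750 mg = 600 mg

600 mg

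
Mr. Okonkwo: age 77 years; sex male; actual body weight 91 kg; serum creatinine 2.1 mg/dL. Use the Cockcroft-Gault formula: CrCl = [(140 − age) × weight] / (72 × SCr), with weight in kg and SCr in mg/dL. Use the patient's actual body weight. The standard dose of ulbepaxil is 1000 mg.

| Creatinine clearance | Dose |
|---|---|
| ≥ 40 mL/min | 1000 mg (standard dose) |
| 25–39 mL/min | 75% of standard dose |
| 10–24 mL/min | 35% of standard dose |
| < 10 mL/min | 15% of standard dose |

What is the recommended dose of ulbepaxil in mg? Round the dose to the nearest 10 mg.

CrCl = (140 − 77) × 91 / (72 × 2.1) = 5733.0 / 151.20 ≈ 37.9 mL/min
CrCl ≈ 38 mL/min → bracket 25–39 mL/min.
75% of 1000 mg = 750 mg

750 mg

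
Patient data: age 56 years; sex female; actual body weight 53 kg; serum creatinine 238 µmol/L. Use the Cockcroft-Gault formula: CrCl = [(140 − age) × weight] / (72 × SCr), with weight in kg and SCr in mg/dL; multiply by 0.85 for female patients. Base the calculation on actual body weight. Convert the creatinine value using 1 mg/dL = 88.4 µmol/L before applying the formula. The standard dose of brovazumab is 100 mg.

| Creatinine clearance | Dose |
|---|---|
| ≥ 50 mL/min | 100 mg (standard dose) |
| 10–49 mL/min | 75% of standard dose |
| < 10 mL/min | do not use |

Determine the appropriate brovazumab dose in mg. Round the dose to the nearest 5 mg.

SCr = 238 / 88.4 = 2.692 mg/dL
CrCl = (140 − 56) × 53 / (72 × 2.692) × 0.85 = 4452.0 / 193.82 × 0.85 ≈ 19.5 mL/min
CrCl ≈ 20 mL/min → bracket 10–49 mL/min.
75% of 100 mg = 75 mg

75 mg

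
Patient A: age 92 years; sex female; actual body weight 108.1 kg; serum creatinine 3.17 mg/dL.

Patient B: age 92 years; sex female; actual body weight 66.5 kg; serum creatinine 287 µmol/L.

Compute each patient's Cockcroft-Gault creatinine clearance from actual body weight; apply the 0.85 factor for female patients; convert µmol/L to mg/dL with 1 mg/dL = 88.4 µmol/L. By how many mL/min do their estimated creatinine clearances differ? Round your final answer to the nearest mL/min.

Patient A: CrCl = (140 − 92) × 108.1 / (72 × 3.17) × 0.85 = 5188.8 / 228.24 × 0.85 ≈ 19.3 mL/min
Patient B: SCr = 287 / 88.4 = 3.247 mg/dL
Patient B: CrCl = (140 − 92) × 66.5 / (72 × 3.247) × 0.85 = 3192.0 / 233.78 × 0.85 ≈ 11.6 mL/min
|19.3 − 11.6| = 7.7 mL/min

8 mL/min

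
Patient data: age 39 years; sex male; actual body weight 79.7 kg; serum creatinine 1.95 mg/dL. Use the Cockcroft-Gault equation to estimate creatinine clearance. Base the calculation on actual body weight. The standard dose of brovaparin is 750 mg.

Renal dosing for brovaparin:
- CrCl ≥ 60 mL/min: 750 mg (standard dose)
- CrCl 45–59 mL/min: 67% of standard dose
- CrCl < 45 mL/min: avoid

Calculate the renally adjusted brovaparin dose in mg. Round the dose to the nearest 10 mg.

CrCl = (140 − 39) × 79.7 / (72 × 1.95) = 8049.7 / 140.40 ≈ 57.3 mL/min
CrCl ≈ 57 mL/min → bracket 45–59 mL/min.
67% of 750 mg = 502.5 mg → 500 mg

500 mg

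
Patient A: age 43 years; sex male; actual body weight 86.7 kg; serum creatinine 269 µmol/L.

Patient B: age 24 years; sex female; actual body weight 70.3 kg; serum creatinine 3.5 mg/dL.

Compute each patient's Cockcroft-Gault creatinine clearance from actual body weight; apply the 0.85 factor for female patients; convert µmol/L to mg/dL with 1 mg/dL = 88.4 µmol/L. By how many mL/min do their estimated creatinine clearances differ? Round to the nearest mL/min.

Patient A: SCr = 269 / 88.4 = 3.043 mg/dL
Patient A: CrCl = (140 − 43) × 86.7 / (72 × 3.043) = 8409.9 / 219.10 ≈ 38.4 mL/min
Patient B: CrCl = (140 − 24) × 70.3 / (72 × 3.5) × 0.85 = 8154.8 / 252.00 × 0.85 ≈ 27.5 mL/min
|38.4 − 27.5| = 10.9 mL/min

11 mL/min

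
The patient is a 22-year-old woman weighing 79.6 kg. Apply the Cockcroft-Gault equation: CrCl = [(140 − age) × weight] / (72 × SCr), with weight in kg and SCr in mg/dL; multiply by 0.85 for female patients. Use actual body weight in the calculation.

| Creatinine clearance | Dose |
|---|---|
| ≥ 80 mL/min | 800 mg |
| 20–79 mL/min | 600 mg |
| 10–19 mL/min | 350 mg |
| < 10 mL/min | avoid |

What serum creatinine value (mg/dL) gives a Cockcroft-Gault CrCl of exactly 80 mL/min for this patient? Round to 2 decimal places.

Standard dose requires CrCl ≥ 80 mL/min.
Set (140 − 22) × 79.6 × 0.85 / (72 × SCr) = 80
SCr = (140 − 22) × 79.6 × 0.85 / (72 × 80) = 1.386 mg/dL

1.39 mg/dL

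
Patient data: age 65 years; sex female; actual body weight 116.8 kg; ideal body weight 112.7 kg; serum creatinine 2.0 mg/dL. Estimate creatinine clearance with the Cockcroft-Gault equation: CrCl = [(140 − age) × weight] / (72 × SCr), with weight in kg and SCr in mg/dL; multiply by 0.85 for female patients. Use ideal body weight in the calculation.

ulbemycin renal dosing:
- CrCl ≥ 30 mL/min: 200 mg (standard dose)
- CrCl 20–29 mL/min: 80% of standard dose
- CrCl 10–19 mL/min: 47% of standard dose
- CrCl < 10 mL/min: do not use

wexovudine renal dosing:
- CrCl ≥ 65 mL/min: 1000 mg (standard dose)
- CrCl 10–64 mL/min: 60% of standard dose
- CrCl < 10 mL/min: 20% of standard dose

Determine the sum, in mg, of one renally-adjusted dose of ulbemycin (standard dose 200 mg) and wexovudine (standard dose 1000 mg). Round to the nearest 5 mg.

CrCl = (140 − 65) × 112.7 / (72 × 2) × 0.85 = 8452.5 / 144.00 × 0.85 ≈ 49.9 mL/min
CrCl ≈ 50 mL/min.
ulbemycin: ≥ 30 mL/min → 100% of 200 mg = 200 mg.
wexovudine: 10–64 mL/min → 60% of 1000 mg = 600 mg.
Total = 200 + 600 = 800 mg.

800 mg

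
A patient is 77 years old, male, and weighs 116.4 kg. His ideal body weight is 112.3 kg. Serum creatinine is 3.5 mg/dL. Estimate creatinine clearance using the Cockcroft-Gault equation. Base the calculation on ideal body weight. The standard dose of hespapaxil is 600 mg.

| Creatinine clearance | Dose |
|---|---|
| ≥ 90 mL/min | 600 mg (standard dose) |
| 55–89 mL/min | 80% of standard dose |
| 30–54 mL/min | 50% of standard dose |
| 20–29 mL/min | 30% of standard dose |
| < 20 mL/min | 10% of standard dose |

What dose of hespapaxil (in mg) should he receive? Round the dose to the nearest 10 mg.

CrCl = (140 − 77) × 112.3 / (72 × 3.5) = 7074.9 / 252.00 ≈ 28.1 mL/min
CrCl ≈ 28 mL/min → bracket 20–29 mL/min.
30% of 600 mg = 180 mg

180 mg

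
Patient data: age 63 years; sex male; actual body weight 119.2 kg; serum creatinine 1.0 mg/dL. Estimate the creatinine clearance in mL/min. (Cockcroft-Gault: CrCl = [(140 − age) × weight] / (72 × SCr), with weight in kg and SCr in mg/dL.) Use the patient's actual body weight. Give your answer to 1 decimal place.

CrCl = (140 − 63) × 119.2 / (72 × 1) = 9178.4 / 72.00 ≈ 127.5 mL/min

127.5 mL/min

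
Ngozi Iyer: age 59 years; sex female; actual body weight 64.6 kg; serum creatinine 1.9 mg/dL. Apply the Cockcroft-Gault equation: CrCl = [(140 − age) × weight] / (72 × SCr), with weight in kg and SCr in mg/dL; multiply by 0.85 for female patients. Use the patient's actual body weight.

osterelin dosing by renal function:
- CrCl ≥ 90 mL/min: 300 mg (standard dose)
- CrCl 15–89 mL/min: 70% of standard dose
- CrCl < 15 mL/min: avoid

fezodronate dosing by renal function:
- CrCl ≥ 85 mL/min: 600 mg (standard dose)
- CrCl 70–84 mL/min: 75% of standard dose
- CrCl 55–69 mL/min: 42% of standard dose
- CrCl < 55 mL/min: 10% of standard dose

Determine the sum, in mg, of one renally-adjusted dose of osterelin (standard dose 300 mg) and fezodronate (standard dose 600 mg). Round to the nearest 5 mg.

CrCl = (140 − 59) × 64.6 / (72 × 1.9) × 0.85 = 5232.6 / 136.80 × 0.85 ≈ 32.5 mL/min
CrCl ≈ 33 mL/min.
osterelin: 15–89 mL/min → 70% of 300 mg = 210 mg.
fezodronate: < 55 mL/min → 10% of 600 mg = 60 mg.
Total = 210 + 60 = 270 mg.

270 mg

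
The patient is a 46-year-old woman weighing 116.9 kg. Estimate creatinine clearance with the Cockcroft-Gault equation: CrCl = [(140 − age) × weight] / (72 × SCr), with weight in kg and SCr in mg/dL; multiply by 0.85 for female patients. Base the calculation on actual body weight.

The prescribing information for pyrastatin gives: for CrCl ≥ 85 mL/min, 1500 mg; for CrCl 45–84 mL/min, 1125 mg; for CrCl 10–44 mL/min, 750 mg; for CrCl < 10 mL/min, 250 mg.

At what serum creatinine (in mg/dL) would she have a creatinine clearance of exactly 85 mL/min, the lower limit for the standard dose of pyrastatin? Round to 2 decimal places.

1.53 mg/dL

Standard dose requires CrCl ≥ 85 mL/min.
Set (140 − 46) × 116.9 × 0.85 / (72 × SCr) = 85
SCr = (140 − 46) × 116.9 × 0.85 / (72 × 85) = 1.526 mg/dL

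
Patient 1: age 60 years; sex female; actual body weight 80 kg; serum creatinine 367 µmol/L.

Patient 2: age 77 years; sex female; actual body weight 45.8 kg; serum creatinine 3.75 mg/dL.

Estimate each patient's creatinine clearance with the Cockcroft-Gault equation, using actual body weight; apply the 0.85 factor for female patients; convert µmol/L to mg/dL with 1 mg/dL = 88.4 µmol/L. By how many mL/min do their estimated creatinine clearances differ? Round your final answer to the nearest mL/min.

9 mL/min

Patient 1: SCr = 367 / 88.4 = 4.152 mg/dL
Patient 1: CrCl = (140 − 60) × 80 / (72 × 4.152) × 0.85 = 6400.0 / 298.94 × 0.85 ≈ 18.2 mL/min
Patient 2: CrCl = (140 − 77) × 45.8 / (72 × 3.75) × 0.85 = 2885.4 / 270.00 × 0.85 ≈ 9.1 mL/min
|18.2 − 9.1| = 9.1 mL/min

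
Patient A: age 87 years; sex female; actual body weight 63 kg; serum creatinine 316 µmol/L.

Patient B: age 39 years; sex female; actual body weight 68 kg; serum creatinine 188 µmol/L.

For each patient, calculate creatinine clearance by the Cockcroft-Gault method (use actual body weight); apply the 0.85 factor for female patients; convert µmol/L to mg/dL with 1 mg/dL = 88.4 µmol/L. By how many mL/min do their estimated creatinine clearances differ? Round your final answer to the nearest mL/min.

27 mL/min

Patient A: SCr = 316 / 88.4 = 3.575 mg/dL
Patient A: CrCl = (140 − 87) × 63 / (72 × 3.575) × 0.85 = 3339.0 / 257.40 × 0.85 ≈ 11.0 mL/min
Patient B: SCr = 188 / 88.4 = 2.127 mg/dL
Patient B: CrCl = (140 − 39) × 68 / (72 × 2.127) × 0.85 = 6868.0 / 153.14 × 0.85 ≈ 38.1 mL/min
|11.0 − 38.1| = 27.1 mL/min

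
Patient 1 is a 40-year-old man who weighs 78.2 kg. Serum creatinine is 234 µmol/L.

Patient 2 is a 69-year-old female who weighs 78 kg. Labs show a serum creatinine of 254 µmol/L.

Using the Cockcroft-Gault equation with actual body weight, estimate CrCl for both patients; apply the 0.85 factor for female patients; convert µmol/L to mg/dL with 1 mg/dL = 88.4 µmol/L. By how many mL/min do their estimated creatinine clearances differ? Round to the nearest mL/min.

18 mL/min

Patient 1: SCr = 234 / 88.4 = 2.647 mg/dL
Patient 1: CrCl = (140 − 40) × 78.2 / (72 × 2.647) = 7820.0 / 190.58 ≈ 41.0 mL/min
Patient 2: SCr = 254 / 88.4 = 2.873 mg/dL
Patient 2: CrCl = (140 − 69) × 78 / (72 × 2.873) × 0.85 = 5538.0 / 206.86 × 0.85 ≈ 22.8 mL/min
|41.0 − 22.8| = 18.2 mL/min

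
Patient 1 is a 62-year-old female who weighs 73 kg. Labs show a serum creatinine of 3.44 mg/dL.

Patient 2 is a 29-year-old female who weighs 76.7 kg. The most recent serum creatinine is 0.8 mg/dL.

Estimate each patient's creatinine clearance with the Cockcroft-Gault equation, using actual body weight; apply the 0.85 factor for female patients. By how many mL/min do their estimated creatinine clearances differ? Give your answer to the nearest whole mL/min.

106 mL/min

Patient 1: CrCl = (140 − 62) × 73 / (72 × 3.44) × 0.85 = 5694.0 / 247.68 × 0.85 ≈ 19.5 mL/min
Patient 2: CrCl = (140 − 29) × 76.7 / (72 × 0.8) × 0.85 = 8513.7 / 57.60 × 0.85 ≈ 125.6 mL/min
|19.5 − 125.6| = 106.1 mL/min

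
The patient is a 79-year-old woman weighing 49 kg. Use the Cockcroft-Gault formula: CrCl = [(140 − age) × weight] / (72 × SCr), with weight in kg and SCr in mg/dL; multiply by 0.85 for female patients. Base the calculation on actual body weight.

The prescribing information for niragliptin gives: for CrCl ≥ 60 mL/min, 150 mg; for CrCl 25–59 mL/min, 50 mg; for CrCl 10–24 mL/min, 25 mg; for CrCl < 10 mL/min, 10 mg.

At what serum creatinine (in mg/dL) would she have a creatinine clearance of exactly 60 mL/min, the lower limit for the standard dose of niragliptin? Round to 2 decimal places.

0.59 mg/dL

Standard dose requires CrCl ≥ 60 mL/min.
Set (140 − 79) × 49 × 0.85 / (72 × SCr) = 60
SCr = (140 − 79) × 49 × 0.85 / (72 × 60) = 0.588 mg/dL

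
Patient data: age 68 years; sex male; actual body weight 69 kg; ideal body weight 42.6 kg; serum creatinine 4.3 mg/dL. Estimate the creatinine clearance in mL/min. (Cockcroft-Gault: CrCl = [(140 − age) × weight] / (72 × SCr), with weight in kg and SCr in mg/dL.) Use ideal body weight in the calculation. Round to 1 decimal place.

9.9 mL/min

CrCl = (140 − 68) × 42.6 / (72 × 4.3) = 3067.2 / 309.60 ≈ 9.9 mL/min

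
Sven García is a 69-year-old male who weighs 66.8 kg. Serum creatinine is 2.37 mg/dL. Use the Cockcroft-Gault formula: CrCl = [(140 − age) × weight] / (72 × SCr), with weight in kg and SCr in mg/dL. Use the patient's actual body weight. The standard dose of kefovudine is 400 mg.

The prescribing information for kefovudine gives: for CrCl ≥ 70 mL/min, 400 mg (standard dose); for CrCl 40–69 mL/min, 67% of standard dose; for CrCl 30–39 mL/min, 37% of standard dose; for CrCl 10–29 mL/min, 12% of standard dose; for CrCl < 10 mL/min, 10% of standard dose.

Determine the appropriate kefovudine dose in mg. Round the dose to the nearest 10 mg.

50 mg

CrCl = (140 − 69) × 66.8 / (72 × 2.37) = 4742.8 / 170.64 ≈ 27.8 mL/min
CrCl ≈ 28 mL/min → bracket 10–29 mL/min.
12% of 400 mg = 48 mg → 50 mg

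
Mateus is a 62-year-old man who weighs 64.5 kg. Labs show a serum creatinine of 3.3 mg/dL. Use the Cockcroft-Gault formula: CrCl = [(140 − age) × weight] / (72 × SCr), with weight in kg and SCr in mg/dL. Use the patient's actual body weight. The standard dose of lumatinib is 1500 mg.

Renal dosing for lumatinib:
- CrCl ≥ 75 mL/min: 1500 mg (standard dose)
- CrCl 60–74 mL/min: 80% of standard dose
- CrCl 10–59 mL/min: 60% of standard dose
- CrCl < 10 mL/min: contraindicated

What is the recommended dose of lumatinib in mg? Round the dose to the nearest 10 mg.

CrCl = (140 − 62) × 64.5 / (72 × 3.3) = 5031.0 / 237.60 ≈ 21.2 mL/min
CrCl ≈ 21 mL/min → bracket 10–59 mL/min.
60% of 1500 mg = 900 mg

900 mg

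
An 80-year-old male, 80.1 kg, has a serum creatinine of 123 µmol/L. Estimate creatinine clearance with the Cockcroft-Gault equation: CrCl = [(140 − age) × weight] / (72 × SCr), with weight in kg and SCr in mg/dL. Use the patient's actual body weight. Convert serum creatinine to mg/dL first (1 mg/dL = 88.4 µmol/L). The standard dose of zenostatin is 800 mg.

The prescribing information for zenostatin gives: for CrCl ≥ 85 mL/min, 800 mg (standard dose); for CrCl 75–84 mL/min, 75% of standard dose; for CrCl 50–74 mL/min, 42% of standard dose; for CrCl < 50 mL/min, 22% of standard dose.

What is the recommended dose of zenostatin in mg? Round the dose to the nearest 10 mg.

SCr = 123 / 88.4 = 1.391 mg/dL
CrCl = (140 − 80) × 80.1 / (72 × 1.391) = 4806.0 / 100.15 ≈ 48.0 mL/min
CrCl ≈ 48 mL/min → bracket < 50 mL/min.
22% of 800 mg = 176 mg → 180 mg

180 mg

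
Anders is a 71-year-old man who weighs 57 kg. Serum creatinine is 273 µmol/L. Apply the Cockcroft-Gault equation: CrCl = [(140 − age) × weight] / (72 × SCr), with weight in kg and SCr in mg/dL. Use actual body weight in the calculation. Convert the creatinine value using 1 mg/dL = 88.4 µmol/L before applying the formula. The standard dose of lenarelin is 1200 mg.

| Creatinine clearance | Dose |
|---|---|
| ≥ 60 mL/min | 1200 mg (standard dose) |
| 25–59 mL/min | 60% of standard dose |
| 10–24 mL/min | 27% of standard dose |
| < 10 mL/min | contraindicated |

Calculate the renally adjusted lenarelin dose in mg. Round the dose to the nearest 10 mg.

SCr = 273 / 88.4 = 3.088 mg/dL
CrCl = (140 − 71) × 57 / (72 × 3.088) = 3933.0 / 222.34 ≈ 17.7 mL/min
CrCl ≈ 18 mL/min → bracket 10–24 mL/min.
27% of 1200 mg = 324 mg → 320 mg

320 mg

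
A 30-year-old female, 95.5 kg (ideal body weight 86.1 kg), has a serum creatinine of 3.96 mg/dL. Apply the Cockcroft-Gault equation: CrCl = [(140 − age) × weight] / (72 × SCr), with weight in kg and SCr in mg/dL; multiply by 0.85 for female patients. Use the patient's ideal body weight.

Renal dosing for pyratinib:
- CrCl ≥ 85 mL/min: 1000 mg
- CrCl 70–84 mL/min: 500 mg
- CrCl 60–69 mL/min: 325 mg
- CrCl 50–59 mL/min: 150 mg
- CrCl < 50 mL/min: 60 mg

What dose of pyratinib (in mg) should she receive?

CrCl = (140 − 30) × 86.1 / (72 × 3.96) × 0.85 = 9471.0 / 285.12 × 0.85 ≈ 28.2 mL/min
CrCl ≈ 28 mL/min → bracket < 50 mL/min.
Dose for this bracket: 60 mg.

60 mg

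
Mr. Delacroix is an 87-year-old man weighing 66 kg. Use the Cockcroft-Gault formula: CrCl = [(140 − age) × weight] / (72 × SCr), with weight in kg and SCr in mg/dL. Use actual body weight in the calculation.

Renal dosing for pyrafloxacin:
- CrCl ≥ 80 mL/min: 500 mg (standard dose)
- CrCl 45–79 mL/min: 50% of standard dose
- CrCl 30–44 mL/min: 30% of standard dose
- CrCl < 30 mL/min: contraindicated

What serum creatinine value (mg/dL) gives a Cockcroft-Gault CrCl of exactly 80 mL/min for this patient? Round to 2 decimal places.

Standard dose requires CrCl ≥ 80 mL/min.
Set (140 − 87) × 66 / (72 × SCr) = 80
SCr = (140 − 87) × 66 / (72 × 80) = 0.607 mg/dL

0.61 mg/dL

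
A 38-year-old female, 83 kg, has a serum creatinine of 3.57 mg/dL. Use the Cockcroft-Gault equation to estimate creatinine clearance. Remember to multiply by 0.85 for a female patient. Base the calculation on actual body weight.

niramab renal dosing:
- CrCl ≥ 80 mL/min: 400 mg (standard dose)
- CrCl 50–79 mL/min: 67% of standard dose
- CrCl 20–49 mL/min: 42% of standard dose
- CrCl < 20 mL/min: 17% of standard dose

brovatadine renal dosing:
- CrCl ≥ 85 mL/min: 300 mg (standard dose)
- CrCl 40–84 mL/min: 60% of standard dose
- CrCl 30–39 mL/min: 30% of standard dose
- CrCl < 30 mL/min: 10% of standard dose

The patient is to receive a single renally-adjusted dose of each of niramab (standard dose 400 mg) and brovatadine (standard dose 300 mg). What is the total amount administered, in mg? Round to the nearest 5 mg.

200 mg

CrCl = (140 − 38) × 83 / (72 × 3.57) × 0.85 = 8466.0 / 257.04 × 0.85 ≈ 28.0 mL/min
CrCl ≈ 28 mL/min.
niramab: 20–49 mL/min → 42% of 400 mg = 168 mg.
brovatadine: < 30 mL/min → 10% of 300 mg = 30 mg.
Total = 168 + 30 = 198 mg.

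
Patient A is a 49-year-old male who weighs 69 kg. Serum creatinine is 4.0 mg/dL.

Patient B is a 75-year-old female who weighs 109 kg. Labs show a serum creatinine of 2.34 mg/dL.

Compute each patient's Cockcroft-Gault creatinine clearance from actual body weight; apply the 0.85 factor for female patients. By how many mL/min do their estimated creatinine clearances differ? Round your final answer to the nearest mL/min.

14 mL/min

Patient A: CrCl = (140 − 49) × 69 / (72 × 4) = 6279.0 / 288.00 ≈ 21.8 mL/min
Patient B: CrCl = (140 − 75) × 109 / (72 × 2.34) × 0.85 = 7085.0 / 168.48 × 0.85 ≈ 35.7 mL/min
|21.8 − 35.7| = 13.9 mL/min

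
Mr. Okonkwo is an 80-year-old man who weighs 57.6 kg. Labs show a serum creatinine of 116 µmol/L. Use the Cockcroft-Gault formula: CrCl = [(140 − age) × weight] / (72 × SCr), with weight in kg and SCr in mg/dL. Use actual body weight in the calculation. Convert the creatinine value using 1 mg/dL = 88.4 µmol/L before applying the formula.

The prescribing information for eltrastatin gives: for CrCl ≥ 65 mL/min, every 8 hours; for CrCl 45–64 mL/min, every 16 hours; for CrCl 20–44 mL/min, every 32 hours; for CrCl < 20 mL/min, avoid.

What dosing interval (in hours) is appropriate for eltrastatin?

every 32 hours

SCr = 116 / 88.4 = 1.312 mg/dL
CrCl = (140 − 80) × 57.6 / (72 × 1.312) = 3456.0 / 94.46 ≈ 36.6 mL/min
CrCl ≈ 37 mL/min → bracket 20–44 mL/min → every 32 hours.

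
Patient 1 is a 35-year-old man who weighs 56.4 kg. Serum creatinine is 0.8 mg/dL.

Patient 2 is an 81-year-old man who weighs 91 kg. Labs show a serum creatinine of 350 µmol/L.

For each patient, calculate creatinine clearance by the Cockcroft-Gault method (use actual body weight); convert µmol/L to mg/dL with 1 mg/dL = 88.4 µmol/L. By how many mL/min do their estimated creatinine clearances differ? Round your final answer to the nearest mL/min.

84 mL/min

Patient 1: CrCl = (140 − 35) × 56.4 / (72 × 0.8) = 5922.0 / 57.60 ≈ 102.8 mL/min
Patient 2: SCr = 350 / 88.4 = 3.959 mg/dL
Patient 2: CrCl = (140 − 81) × 91 / (72 × 3.959) = 5369.0 / 285.05 ≈ 18.8 mL/min
|102.8 − 18.8| = 84.0 mL/min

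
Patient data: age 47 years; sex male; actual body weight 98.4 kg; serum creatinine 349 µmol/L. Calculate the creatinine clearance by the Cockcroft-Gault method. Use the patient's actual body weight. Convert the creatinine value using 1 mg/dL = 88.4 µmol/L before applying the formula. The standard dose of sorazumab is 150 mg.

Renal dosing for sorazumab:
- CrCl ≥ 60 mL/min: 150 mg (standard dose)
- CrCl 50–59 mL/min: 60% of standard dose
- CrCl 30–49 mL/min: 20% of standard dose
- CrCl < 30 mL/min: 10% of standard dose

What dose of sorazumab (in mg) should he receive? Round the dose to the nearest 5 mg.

30 mg

SCr = 349 / 88.4 = 3.948 mg/dL
CrCl = (140 − 47) × 98.4 / (72 × 3.948) = 9151.2 / 284.26 ≈ 32.2 mL/min
CrCl ≈ 32 mL/min → bracket 30–49 mL/min.
20% of 150 mg = 30 mg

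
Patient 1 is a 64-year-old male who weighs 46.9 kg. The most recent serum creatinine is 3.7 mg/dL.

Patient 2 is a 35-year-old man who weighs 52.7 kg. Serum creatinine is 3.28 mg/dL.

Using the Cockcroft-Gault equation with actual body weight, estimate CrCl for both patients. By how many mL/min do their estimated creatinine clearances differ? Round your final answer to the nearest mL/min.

Patient 1: CrCl = (140 − 64) × 46.9 / (72 × 3.7) = 3564.4 / 266.40 ≈ 13.4 mL/min
Patient 2: CrCl = (140 − 35) × 52.7 / (72 × 3.28) = 5533.5 / 236.16 ≈ 23.4 mL/min
|13.4 − 23.4| = 10.0 mL/min

10 mL/min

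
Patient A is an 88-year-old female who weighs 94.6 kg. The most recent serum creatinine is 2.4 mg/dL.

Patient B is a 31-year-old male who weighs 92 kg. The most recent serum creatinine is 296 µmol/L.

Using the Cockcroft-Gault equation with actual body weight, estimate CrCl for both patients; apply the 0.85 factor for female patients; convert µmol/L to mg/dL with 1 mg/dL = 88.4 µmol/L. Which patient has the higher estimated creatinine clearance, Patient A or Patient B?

Patient B

Patient A: CrCl = (140 − 88) × 94.6 / (72 × 2.4) × 0.85 = 4919.2 / 172.80 × 0.85 ≈ 24.2 mL/min
Patient B: SCr = 296 / 88.4 = 3.348 mg/dL
Patient B: CrCl = (140 − 31) × 92 / (72 × 3.348) = 10028.0 / 241.06 ≈ 41.6 mL/min
24.2 vs 41.6 mL/min → Patient B is higher.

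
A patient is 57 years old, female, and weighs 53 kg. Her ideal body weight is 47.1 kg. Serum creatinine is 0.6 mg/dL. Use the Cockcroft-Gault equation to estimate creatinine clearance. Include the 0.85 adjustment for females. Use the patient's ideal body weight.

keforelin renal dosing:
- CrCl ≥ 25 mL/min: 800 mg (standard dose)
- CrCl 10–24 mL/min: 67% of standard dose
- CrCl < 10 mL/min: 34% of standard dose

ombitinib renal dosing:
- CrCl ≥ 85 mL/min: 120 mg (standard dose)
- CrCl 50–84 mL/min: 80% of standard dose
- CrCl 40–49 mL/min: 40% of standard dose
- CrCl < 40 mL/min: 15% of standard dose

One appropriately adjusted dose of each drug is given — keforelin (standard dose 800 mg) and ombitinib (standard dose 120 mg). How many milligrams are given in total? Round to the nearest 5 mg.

CrCl = (140 − 57) × 47.1 / (72 × 0.6) × 0.85 = 3909.3 / 43.20 × 0.85 ≈ 76.9 mL/min
CrCl ≈ 77 mL/min.
keforelin: ≥ 25 mL/min → 100% of 800 mg = 800 mg.
ombitinib: 50–84 mL/min → 80% of 120 mg = 96 mg.
Total = 800 + 96 = 896 mg.

895 mg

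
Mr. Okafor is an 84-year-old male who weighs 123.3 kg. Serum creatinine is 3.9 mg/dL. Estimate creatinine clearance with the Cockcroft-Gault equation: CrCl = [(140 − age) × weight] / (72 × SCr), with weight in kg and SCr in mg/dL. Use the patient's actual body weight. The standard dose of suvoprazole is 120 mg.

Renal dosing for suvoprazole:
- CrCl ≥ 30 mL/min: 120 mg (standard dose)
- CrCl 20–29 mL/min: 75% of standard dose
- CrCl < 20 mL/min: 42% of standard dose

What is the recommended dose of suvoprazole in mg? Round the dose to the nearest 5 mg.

90 mg

CrCl = (140 − 84) × 123.3 / (72 × 3.9) = 6904.8 / 280.80 ≈ 24.6 mL/min
CrCl ≈ 25 mL/min → bracket 20–29 mL/min.
75% of 120 mg = 90 mg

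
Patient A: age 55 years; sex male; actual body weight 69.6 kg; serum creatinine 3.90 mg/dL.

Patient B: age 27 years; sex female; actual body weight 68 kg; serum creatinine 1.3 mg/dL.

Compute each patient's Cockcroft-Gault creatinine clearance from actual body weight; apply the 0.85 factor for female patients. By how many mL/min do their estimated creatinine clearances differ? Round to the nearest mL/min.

49 mL/min

Patient A: CrCl = (140 − 55) × 69.6 / (72 × 3.9) = 5916.0 / 280.80 ≈ 21.1 mL/min
Patient B: CrCl = (140 − 27) × 68 / (72 × 1.3) × 0.85 = 7684.0 / 93.60 × 0.85 ≈ 69.8 mL/min
|21.1 − 69.8| = 48.7 mL/min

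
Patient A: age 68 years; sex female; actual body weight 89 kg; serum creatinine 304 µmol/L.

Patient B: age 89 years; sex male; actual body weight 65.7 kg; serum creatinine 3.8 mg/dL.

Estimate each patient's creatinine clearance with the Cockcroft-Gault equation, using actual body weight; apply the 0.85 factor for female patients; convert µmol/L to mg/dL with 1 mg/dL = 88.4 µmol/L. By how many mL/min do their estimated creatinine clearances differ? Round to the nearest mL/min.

10 mL/min

Patient A: SCr = 304 / 88.4 = 3.439 mg/dL
Patient A: CrCl = (140 − 68) × 89 / (72 × 3.439) × 0.85 = 6408.0 / 247.61 × 0.85 ≈ 22.0 mL/min
Patient B: CrCl = (140 − 89) × 65.7 / (72 × 3.8) = 3350.7 / 273.60 ≈ 12.2 mL/min
|22.0 − 12.2| = 9.8 mL/min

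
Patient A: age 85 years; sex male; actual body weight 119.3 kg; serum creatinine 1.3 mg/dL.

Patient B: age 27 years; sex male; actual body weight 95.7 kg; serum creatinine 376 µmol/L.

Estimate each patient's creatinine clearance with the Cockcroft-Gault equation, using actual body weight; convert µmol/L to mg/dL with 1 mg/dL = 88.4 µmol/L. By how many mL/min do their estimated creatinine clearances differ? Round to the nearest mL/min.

35 mL/min

Patient A: CrCl = (140 − 85) × 119.3 / (72 × 1.3) = 6561.5 / 93.60 ≈ 70.1 mL/min
Patient B: SCr = 376 / 88.4 = 4.253 mg/dL
Patient B: CrCl = (140 − 27) × 95.7 / (72 × 4.253) = 10814.1 / 306.22 ≈ 35.3 mL/min
|70.1 − 35.3| = 34.8 mL/min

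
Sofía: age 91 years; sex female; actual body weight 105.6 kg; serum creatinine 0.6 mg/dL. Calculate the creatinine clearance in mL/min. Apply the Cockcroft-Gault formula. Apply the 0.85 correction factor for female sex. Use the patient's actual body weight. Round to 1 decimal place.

101.8 mL/min

CrCl = (140 − 91) × 105.6 / (72 × 0.6) × 0.85 = 5174.4 / 43.20 × 0.85 ≈ 101.8 mL/min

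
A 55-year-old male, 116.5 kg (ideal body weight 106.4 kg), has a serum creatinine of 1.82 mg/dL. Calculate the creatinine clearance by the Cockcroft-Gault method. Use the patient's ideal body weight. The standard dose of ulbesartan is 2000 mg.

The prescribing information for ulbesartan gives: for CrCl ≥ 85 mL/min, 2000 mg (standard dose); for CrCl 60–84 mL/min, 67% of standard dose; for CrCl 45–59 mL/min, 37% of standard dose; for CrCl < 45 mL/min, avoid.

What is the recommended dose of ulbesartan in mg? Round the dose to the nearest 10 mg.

1340 mg

CrCl = (140 − 55) × 106.4 / (72 × 1.82) = 9044.0 / 131.04 ≈ 69.0 mL/min
CrCl ≈ 69 mL/min → bracket 60–84 mL/min.
67% of 2000 mg = 1340 mg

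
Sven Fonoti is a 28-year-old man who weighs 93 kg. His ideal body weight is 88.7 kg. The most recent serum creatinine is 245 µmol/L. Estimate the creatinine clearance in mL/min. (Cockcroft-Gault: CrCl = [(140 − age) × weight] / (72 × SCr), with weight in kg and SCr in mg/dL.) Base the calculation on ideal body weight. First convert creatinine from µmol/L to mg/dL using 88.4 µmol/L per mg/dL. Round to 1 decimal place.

SCr = 245 / 88.4 = 2.771 mg/dL
CrCl = (140 − 28) × 88.7 / (72 × 2.771) = 9934.4 / 199.51 ≈ 49.8 mL/min

49.8 mL/min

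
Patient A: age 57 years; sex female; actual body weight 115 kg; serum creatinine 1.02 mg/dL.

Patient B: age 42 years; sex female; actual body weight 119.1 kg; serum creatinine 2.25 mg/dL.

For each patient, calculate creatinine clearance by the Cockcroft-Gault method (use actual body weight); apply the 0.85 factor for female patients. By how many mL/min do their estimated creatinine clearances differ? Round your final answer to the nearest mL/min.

Patient A: CrCl = (140 − 57) × 115 / (72 × 1.02) × 0.85 = 9545.0 / 73.44 × 0.85 ≈ 110.5 mL/min
Patient B: CrCl = (140 − 42) × 119.1 / (72 × 2.25) × 0.85 = 11671.8 / 162.00 × 0.85 ≈ 61.2 mL/min
|110.5 − 61.2| = 49.3 mL/min

49 mL/min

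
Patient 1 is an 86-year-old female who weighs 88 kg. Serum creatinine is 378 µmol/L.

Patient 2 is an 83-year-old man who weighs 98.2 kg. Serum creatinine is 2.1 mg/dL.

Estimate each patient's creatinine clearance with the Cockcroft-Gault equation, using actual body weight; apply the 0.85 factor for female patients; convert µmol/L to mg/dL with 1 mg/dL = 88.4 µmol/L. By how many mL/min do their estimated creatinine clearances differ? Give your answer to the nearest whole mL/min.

Patient 1: SCr = 378 / 88.4 = 4.276 mg/dL
Patient 1: CrCl = (140 − 86) × 88 / (72 × 4.276) × 0.85 = 4752.0 / 307.87 × 0.85 ≈ 13.1 mL/min
Patient 2: CrCl = (140 − 83) × 98.2 / (72 × 2.1) = 5597.4 / 151.20 ≈ 37.0 mL/min
|13.1 − 37.0| = 23.9 mL/min

24 mL/min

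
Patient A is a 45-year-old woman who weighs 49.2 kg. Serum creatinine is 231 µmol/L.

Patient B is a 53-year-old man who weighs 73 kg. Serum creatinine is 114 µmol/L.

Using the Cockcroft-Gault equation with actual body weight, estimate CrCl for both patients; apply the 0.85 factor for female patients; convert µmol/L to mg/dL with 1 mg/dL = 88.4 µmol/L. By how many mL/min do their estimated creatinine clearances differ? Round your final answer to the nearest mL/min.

Patient A: SCr = 231 / 88.4 = 2.613 mg/dL
Patient A: CrCl = (140 − 45) × 49.2 / (72 × 2.613) × 0.85 = 4674.0 / 188.14 × 0.85 ≈ 21.1 mL/min
Patient B: SCr = 114 / 88.4 = 1.29 mg/dL
Patient B: CrCl = (140 − 53) × 73 / (72 × 1.29) = 6351.0 / 92.88 ≈ 68.4 mL/min
|21.1 − 68.4| = 47.3 mL/min

47 mL/min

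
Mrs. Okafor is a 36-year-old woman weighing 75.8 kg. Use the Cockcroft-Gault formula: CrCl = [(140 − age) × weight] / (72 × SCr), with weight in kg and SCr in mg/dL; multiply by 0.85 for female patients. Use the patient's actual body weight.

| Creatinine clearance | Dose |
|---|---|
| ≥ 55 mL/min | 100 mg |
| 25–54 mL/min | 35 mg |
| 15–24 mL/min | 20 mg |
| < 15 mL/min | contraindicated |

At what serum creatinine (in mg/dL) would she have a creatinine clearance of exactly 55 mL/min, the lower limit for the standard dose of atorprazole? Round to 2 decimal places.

1.69 mg/dL

Standard dose requires CrCl ≥ 55 mL/min.
Set (140 − 36) × 75.8 × 0.85 / (72 × SCr) = 55
SCr = (140 − 36) × 75.8 × 0.85 / (72 × 55) = 1.692 mg/dL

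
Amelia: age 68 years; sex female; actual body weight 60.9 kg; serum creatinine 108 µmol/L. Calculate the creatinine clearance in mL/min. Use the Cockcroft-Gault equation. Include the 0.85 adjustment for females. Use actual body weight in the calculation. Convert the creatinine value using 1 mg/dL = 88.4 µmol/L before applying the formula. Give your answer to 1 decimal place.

42.4 mL/min

SCr = 108 / 88.4 = 1.222 mg/dL
CrCl = (140 − 68) × 60.9 / (72 × 1.222) × 0.85 = 4384.8 / 87.98 × 0.85 ≈ 42.4 mL/min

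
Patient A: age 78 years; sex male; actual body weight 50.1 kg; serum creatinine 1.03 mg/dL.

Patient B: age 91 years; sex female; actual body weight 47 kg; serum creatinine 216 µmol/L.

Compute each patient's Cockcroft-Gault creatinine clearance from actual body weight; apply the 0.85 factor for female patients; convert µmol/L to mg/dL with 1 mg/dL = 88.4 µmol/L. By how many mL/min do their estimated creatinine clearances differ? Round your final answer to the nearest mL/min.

Patient A: CrCl = (140 − 78) × 50.1 / (72 × 1.03) = 3106.2 / 74.16 ≈ 41.9 mL/min
Patient B: SCr = 216 / 88.4 = 2.443 mg/dL
Patient B: CrCl = (140 − 91) × 47 / (72 × 2.443) × 0.85 = 2303.0 / 175.90 × 0.85 ≈ 11.1 mL/min
|41.9 − 11.1| = 30.8 mL/min

31 mL/min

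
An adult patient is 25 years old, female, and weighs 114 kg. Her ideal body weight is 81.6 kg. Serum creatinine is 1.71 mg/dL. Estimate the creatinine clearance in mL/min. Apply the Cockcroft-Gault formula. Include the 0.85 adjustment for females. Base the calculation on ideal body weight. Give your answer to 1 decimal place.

CrCl = (140 − 25) × 81.6 / (72 × 1.71) × 0.85 = 9384.0 / 123.12 × 0.85 ≈ 64.8 mL/min

64.8 mL/min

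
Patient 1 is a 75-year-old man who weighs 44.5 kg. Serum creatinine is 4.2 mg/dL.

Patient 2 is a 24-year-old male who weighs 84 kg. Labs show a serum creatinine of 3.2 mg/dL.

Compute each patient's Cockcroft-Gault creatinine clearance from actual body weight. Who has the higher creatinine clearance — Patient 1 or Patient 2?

Patient 2

Patient 1: CrCl = (140 − 75) × 44.5 / (72 × 4.2) = 2892.5 / 302.40 ≈ 9.6 mL/min
Patient 2: CrCl = (140 − 24) × 84 / (72 × 3.2) = 9744.0 / 230.40 ≈ 42.3 mL/min
9.6 vs 42.3 mL/min → Patient 2 is higher.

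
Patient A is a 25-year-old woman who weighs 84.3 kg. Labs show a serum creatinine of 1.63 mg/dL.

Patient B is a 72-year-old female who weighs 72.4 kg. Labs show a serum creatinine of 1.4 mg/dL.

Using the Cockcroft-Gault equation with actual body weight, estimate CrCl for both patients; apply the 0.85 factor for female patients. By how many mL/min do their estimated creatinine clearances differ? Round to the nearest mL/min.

29 mL/min

Patient A: CrCl = (140 − 25) × 84.3 / (72 × 1.63) × 0.85 = 9694.5 / 117.36 × 0.85 ≈ 70.2 mL/min
Patient B: CrCl = (140 − 72) × 72.4 / (72 × 1.4) × 0.85 = 4923.2 / 100.80 × 0.85 ≈ 41.5 mL/min
|70.2 − 41.5| = 28.7 mL/min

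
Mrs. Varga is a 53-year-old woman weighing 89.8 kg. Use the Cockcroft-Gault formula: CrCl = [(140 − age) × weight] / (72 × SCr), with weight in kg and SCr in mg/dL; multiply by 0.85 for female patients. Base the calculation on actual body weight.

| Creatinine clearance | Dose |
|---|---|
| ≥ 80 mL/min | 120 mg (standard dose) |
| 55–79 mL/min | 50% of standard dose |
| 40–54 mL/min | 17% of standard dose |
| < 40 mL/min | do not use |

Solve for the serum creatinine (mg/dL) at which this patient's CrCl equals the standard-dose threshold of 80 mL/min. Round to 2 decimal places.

1.15 mg/dL

Standard dose requires CrCl ≥ 80 mL/min.
Set (140 − 53) × 89.8 × 0.85 / (72 × SCr) = 80
SCr = (140 − 53) × 89.8 × 0.85 / (72 × 80) = 1.153 mg/dL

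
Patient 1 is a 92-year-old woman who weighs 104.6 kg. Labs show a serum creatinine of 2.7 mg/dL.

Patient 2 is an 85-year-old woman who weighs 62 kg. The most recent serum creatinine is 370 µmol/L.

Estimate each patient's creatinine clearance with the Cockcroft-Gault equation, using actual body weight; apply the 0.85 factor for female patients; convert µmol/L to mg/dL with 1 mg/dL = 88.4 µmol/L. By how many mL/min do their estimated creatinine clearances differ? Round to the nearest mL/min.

12 mL/min

Patient 1: CrCl = (140 − 92) × 104.6 / (72 × 2.7) × 0.85 = 5020.8 / 194.40 × 0.85 ≈ 22.0 mL/min
Patient 2: SCr = 370 / 88.4 = 4.186 mg/dL
Patient 2: CrCl = (140 − 85) × 62 / (72 × 4.186) × 0.85 = 3410.0 / 301.39 × 0.85 ≈ 9.6 mL/min
|22.0 − 9.6| = 12.4 mL/min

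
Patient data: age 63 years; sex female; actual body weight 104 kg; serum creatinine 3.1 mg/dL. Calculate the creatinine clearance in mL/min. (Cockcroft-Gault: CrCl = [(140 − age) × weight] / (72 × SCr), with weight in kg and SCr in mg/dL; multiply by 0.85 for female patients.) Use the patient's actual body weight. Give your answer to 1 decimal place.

CrCl = (140 − 63) × 104 / (72 × 3.1) × 0.85 = 8008.0 / 223.20 × 0.85 ≈ 30.5 mL/min

30.5 mL/min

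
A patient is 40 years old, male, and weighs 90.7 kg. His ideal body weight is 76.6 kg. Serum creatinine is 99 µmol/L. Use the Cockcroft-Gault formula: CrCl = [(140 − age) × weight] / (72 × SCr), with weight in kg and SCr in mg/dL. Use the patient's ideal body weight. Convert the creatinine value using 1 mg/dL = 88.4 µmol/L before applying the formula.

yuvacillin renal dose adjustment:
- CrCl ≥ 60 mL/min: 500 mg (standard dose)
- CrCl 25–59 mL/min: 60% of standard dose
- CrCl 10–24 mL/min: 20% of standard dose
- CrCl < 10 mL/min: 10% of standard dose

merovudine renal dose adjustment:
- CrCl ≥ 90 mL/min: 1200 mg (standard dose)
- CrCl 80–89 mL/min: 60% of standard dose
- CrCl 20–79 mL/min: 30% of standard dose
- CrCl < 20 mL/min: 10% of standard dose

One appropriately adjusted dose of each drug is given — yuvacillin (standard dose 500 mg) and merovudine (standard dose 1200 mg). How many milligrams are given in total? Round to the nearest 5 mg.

SCr = 99 / 88.4 = 1.12 mg/dL
CrCl = (140 − 40) × 76.6 / (72 × 1.12) = 7660.0 / 80.64 ≈ 95.0 mL/min
CrCl ≈ 95 mL/min.
yuvacillin: ≥ 60 mL/min → 100% of 500 mg = 500 mg.
merovudine: ≥ 90 mL/min → 100% of 1200 mg = 1200 mg.
Total = 500 + 1200 = 1700 mg.

1700 mg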